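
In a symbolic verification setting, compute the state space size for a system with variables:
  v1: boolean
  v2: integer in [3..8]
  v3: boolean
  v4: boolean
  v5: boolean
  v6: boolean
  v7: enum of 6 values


State space = product of domain sizes of all variables.
Domain sizes:
  v1 (boolean): 2
  v2 (integer in [3..8]): 6
  v3 (boolean): 2
  v4 (boolean): 2
  v5 (boolean): 2
  v6 (boolean): 2
  v7 (enum of 6 values): 6
Product = 2 * 6 * 2 * 2 * 2 * 2 * 6 = 1152

1152


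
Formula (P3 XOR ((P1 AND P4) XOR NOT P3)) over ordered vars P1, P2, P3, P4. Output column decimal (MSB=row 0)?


Formula: (P3 XOR ((P1 AND P4) XOR NOT P3)) over P1, P2, P3, P4 (16 rows)
Evaluate each row (bits = P1,P2,P3,P4, MSB first):
  row 0 [0000]: (0 XOR ((0 AND 0) XOR NOT 0)) -> 1
  row 1 [0001]: (0 XOR ((0 AND 1) XOR NOT 0)) -> 1
  row 2 [0010]: (1 XOR ((0 AND 0) XOR NOT 1)) -> 1
  row 3 [0011]: (1 XOR ((0 AND 1) XOR NOT 1)) -> 1
  row 4 [0100]: (0 XOR ((0 AND 0) XOR NOT 0)) -> 1
  row 5 [0101]: (0 XOR ((0 AND 1) XOR NOT 0)) -> 1
  row 6 [0110]: (1 XOR ((0 AND 0) XOR NOT 1)) -> 1
  row 7 [0111]: (1 XOR ((0 AND 1) XOR NOT 1)) -> 1
  row 8 [1000]: (0 XOR ((1 AND 0) XOR NOT 0)) -> 1
  row 9 [1001]: (0 XOR ((1 AND 1) XOR NOT 0)) -> 0
  row 10 [1010]: (1 XOR ((1 AND 0) XOR NOT 1)) -> 1
  row 11 [1011]: (1 XOR ((1 AND 1) XOR NOT 1)) -> 0
  row 12 [1100]: (0 XOR ((1 AND 0) XOR NOT 0)) -> 1
  row 13 [1101]: (0 XOR ((1 AND 1) XOR NOT 0)) -> 0
  row 14 [1110]: (1 XOR ((1 AND 0) XOR NOT 1)) -> 1
  row 15 [1111]: (1 XOR ((1 AND 1) XOR NOT 1)) -> 0
Full result column, 4 rows per line (P1,P2 fixed per line; P3,P4 runs 00..11 left to right):
  rows 0-3 [P1,P2=00]: 1111  = hex F
  rows 4-7 [P1,P2=01]: 1111  = hex F
  rows 8-11 [P1,P2=10]: 1010  = hex A
  rows 12-15 [P1,P2=11]: 1010  = hex A
Output column (row 0 .. row 15) = 1111111110101010
Output column grouped in 4s = 1111 1111 1010 1010 = 0xFFAA
Convert to decimal digit by digit (value = value*16 + digit):
  F -> 15
  15*16 + 15 (F) = 255
  255*16 + 10 (A) = 4090
  4090*16 + 10 (A) = 65450
Decimal = 65450

65450


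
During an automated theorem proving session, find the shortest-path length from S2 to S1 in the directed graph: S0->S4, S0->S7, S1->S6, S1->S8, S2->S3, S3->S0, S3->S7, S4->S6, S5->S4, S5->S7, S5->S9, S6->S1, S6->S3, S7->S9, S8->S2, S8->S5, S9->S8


BFS layer-by-layer from S2:
  dist 0: {S2}
  dist 1: {S3}
  dist 2: {S0, S7}
  dist 3: {S4, S9}
  dist 4: {S6, S8}
  dist 5: {S1, S5}
  -> S1 reached at distance 5
Shortest path length = 5

5


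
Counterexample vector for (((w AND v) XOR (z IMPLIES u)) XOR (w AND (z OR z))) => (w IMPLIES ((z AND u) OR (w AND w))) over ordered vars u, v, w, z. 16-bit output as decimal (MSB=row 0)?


F1 = (((w AND v) XOR (z IMPLIES u)) XOR (w AND (z OR z)))
F2 = (w IMPLIES ((z AND u) OR (w AND w)))
Counterexample to F1=>F2 is where F1=1 and F2=0.
Evaluate each row (bits = u,v,w,z, MSB first):
  row 0 [0000]: F1=1 F2=1 -> F1&~F2 -> 0
  row 1 [0001]: F1=0 F2=1 -> F1&~F2 -> 0
  row 2 [0010]: F1=1 F2=1 -> F1&~F2 -> 0
  row 3 [0011]: F1=1 F2=1 -> F1&~F2 -> 0
  row 4 [0100]: F1=1 F2=1 -> F1&~F2 -> 0
  row 5 [0101]: F1=0 F2=1 -> F1&~F2 -> 0
  row 6 [0110]: F1=0 F2=1 -> F1&~F2 -> 0
  row 7 [0111]: F1=0 F2=1 -> F1&~F2 -> 0
  row 8 [1000]: F1=1 F2=1 -> F1&~F2 -> 0
  row 9 [1001]: F1=1 F2=1 -> F1&~F2 -> 0
  row 10 [1010]: F1=1 F2=1 -> F1&~F2 -> 0
  row 11 [1011]: F1=0 F2=1 -> F1&~F2 -> 0
  row 12 [1100]: F1=1 F2=1 -> F1&~F2 -> 0
  row 13 [1101]: F1=1 F2=1 -> F1&~F2 -> 0
  row 14 [1110]: F1=0 F2=1 -> F1&~F2 -> 0
  row 15 [1111]: F1=1 F2=1 -> F1&~F2 -> 0
Full result column, 4 rows per line (u,v fixed per line; w,z runs 00..11 left to right):
  rows 0-3 [u,v=00]: 0000  = hex 0
  rows 4-7 [u,v=01]: 0000  = hex 0
  rows 8-11 [u,v=10]: 0000  = hex 0
  rows 12-15 [u,v=11]: 0000  = hex 0
Counterexample vector (row 0 .. row 15) = 0000000000000000
Output column grouped in 4s = 0000 0000 0000 0000 = 0x0000
Convert to decimal digit by digit (value = value*16 + digit):
  0 -> 0
  0*16 + 0 = 0
  0*16 + 0 = 0
  0*16 + 0 = 0
Decimal = 0

0


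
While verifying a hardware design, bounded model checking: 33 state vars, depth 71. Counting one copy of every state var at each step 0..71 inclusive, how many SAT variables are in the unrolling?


BMC unrolls to depth k, creating one copy of each state var for steps 0..k.
Step count = 71 + 1 = 72 (steps 0 through 71)
Vars per step = 33
Total = 33 * 72 = 2376

2376


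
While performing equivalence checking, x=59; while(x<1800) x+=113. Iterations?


Step 1: x goes from 59 toward 1800 by 113; the body runs while x<1800, so iterations = ceil((bound-start)/step)
Step 2: Distance=1741
Step 3: ceil(1741/113)=16

16


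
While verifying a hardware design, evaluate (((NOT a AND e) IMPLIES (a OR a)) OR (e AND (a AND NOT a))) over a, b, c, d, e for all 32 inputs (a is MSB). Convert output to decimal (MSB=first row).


Formula: (((NOT a AND e) IMPLIES (a OR a)) OR (e AND (a AND NOT a))) over a, b, c, d, e (32 rows)
Evaluate each row (bits = a,b,c,d,e, MSB first):
  row 0 [00000]: (((NOT 0 AND 0) IMPLIES (0 OR 0)) OR (0 AND (0 AND NOT 0))) -> 1
  row 1 [00001]: (((NOT 0 AND 1) IMPLIES (0 OR 0)) OR (1 AND (0 AND NOT 0))) -> 0
  row 2 [00010]: (((NOT 0 AND 0) IMPLIES (0 OR 0)) OR (0 AND (0 AND NOT 0))) -> 1
  row 3 [00011]: (((NOT 0 AND 1) IMPLIES (0 OR 0)) OR (1 AND (0 AND NOT 0))) -> 0
  row 4 [00100]: (((NOT 0 AND 0) IMPLIES (0 OR 0)) OR (0 AND (0 AND NOT 0))) -> 1
  row 5 [00101]: (((NOT 0 AND 1) IMPLIES (0 OR 0)) OR (1 AND (0 AND NOT 0))) -> 0
  row 6 [00110]: (((NOT 0 AND 0) IMPLIES (0 OR 0)) OR (0 AND (0 AND NOT 0))) -> 1
  row 7 [00111]: (((NOT 0 AND 1) IMPLIES (0 OR 0)) OR (1 AND (0 AND NOT 0))) -> 0
  row 8 [01000]: (((NOT 0 AND 0) IMPLIES (0 OR 0)) OR (0 AND (0 AND NOT 0))) -> 1
  row 9 [01001]: (((NOT 0 AND 1) IMPLIES (0 OR 0)) OR (1 AND (0 AND NOT 0))) -> 0
  row 10 [01010]: (((NOT 0 AND 0) IMPLIES (0 OR 0)) OR (0 AND (0 AND NOT 0))) -> 1
  row 11 [01011]: (((NOT 0 AND 1) IMPLIES (0 OR 0)) OR (1 AND (0 AND NOT 0))) -> 0
  row 12 [01100]: (((NOT 0 AND 0) IMPLIES (0 OR 0)) OR (0 AND (0 AND NOT 0))) -> 1
  row 13 [01101]: (((NOT 0 AND 1) IMPLIES (0 OR 0)) OR (1 AND (0 AND NOT 0))) -> 0
  row 14 [01110]: (((NOT 0 AND 0) IMPLIES (0 OR 0)) OR (0 AND (0 AND NOT 0))) -> 1
  row 15 [01111]: (((NOT 0 AND 1) IMPLIES (0 OR 0)) OR (1 AND (0 AND NOT 0))) -> 0
  row 16 [10000]: (((NOT 1 AND 0) IMPLIES (1 OR 1)) OR (0 AND (1 AND NOT 1))) -> 1
  row 17 [10001]: (((NOT 1 AND 1) IMPLIES (1 OR 1)) OR (1 AND (1 AND NOT 1))) -> 1
  row 18 [10010]: (((NOT 1 AND 0) IMPLIES (1 OR 1)) OR (0 AND (1 AND NOT 1))) -> 1
  row 19 [10011]: (((NOT 1 AND 1) IMPLIES (1 OR 1)) OR (1 AND (1 AND NOT 1))) -> 1
  row 20 [10100]: (((NOT 1 AND 0) IMPLIES (1 OR 1)) OR (0 AND (1 AND NOT 1))) -> 1
  row 21 [10101]: (((NOT 1 AND 1) IMPLIES (1 OR 1)) OR (1 AND (1 AND NOT 1))) -> 1
  row 22 [10110]: (((NOT 1 AND 0) IMPLIES (1 OR 1)) OR (0 AND (1 AND NOT 1))) -> 1
  row 23 [10111]: (((NOT 1 AND 1) IMPLIES (1 OR 1)) OR (1 AND (1 AND NOT 1))) -> 1
  row 24 [11000]: (((NOT 1 AND 0) IMPLIES (1 OR 1)) OR (0 AND (1 AND NOT 1))) -> 1
  row 25 [11001]: (((NOT 1 AND 1) IMPLIES (1 OR 1)) OR (1 AND (1 AND NOT 1))) -> 1
  row 26 [11010]: (((NOT 1 AND 0) IMPLIES (1 OR 1)) OR (0 AND (1 AND NOT 1))) -> 1
  row 27 [11011]: (((NOT 1 AND 1) IMPLIES (1 OR 1)) OR (1 AND (1 AND NOT 1))) -> 1
  row 28 [11100]: (((NOT 1 AND 0) IMPLIES (1 OR 1)) OR (0 AND (1 AND NOT 1))) -> 1
  row 29 [11101]: (((NOT 1 AND 1) IMPLIES (1 OR 1)) OR (1 AND (1 AND NOT 1))) -> 1
  row 30 [11110]: (((NOT 1 AND 0) IMPLIES (1 OR 1)) OR (0 AND (1 AND NOT 1))) -> 1
  row 31 [11111]: (((NOT 1 AND 1) IMPLIES (1 OR 1)) OR (1 AND (1 AND NOT 1))) -> 1
Full result column, 4 rows per line (a,b,c fixed per line; d,e runs 00..11 left to right):
  rows 0-3 [a,b,c=000]: 1010  = hex A
  rows 4-7 [a,b,c=001]: 1010  = hex A
  rows 8-11 [a,b,c=010]: 1010  = hex A
  rows 12-15 [a,b,c=011]: 1010  = hex A
  rows 16-19 [a,b,c=100]: 1111  = hex F
  rows 20-23 [a,b,c=101]: 1111  = hex F
  rows 24-27 [a,b,c=110]: 1111  = hex F
  rows 28-31 [a,b,c=111]: 1111  = hex F
Output column (row 0 .. row 31) = 10101010101010101111111111111111
Output column grouped in 4s = 1010 1010 1010 1010 1111 1111 1111 1111 = 0xAAAAFFFF
Convert to decimal digit by digit (value = value*16 + digit):
  A -> 10
  10*16 + 10 (A) = 170
  170*16 + 10 (A) = 2730
  2730*16 + 10 (A) = 43690
  43690*16 + 15 (F) = 699055
  699055*16 + 15 (F) = 11184895
  11184895*16 + 15 (F) = 178958335
  178958335*16 + 15 (F) = 2863333375
Decimal = 2863333375

2863333375


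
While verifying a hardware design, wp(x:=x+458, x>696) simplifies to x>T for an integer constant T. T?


Formula: wp(x:=E, P) = P[E/x] (substitute E for x in postcondition)
Step 1: Postcondition: x>696
Step 2: Substitute x+458 for x: x+458>696
Step 3: Solve for x: x > 696-458 = 238

238


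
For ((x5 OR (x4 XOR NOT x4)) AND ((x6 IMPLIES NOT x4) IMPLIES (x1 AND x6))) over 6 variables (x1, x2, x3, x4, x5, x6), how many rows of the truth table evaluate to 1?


Formula: ((x5 OR (x4 XOR NOT x4)) AND ((x6 IMPLIES NOT x4) IMPLIES (x1 AND x6))) over 6 vars (64 rows)
Evaluate each row (x1, x2, x3, x4, x5, x6 as bits, MSB first):
  row 0 [000000]: ((0 OR (0 XOR NOT 0)) AND ((0 IMPLIES NOT 0) IMPLIES (0 AND 0))) -> 0
  row 1 [000001]: ((0 OR (0 XOR NOT 0)) AND ((1 IMPLIES NOT 0) IMPLIES (0 AND 1))) -> 0
  row 2 [000010]: ((1 OR (0 XOR NOT 0)) AND ((0 IMPLIES NOT 0) IMPLIES (0 AND 0))) -> 0
  row 3 [000011]: ((1 OR (0 XOR NOT 0)) AND ((1 IMPLIES NOT 0) IMPLIES (0 AND 1))) -> 0
  row 4 [000100]: ((0 OR (1 XOR NOT 1)) AND ((0 IMPLIES NOT 1) IMPLIES (0 AND 0))) -> 0
  (every remaining row is evaluated the same way; all 64 results are listed next)
Full result column, 8 rows per line (x1,x2,x3 fixed per line; x4,x5,x6 runs 000..111 left to right):
  rows 0-7 [x1,x2,x3=000]: 00000101  (ones: 2)
  rows 8-15 [x1,x2,x3=001]: 00000101  (ones: 2)
  rows 16-23 [x1,x2,x3=010]: 00000101  (ones: 2)
  rows 24-31 [x1,x2,x3=011]: 00000101  (ones: 2)
  rows 32-39 [x1,x2,x3=100]: 01010101  (ones: 4)
  rows 40-47 [x1,x2,x3=101]: 01010101  (ones: 4)
  rows 48-55 [x1,x2,x3=110]: 01010101  (ones: 4)
  rows 56-63 [x1,x2,x3=111]: 01010101  (ones: 4)
Count of 1-rows = 2+2+2+2+4+4+4+4 = 24

24


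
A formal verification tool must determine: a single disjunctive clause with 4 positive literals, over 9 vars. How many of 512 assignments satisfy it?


Step 1: Total=2^9=512
Step 2: Unsat when all 4 false: 2^5=32
Step 3: Sat=512-32=480

480


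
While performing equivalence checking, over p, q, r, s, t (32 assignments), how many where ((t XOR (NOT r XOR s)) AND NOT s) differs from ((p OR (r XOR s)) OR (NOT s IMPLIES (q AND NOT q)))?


F1 = ((t XOR (NOT r XOR s)) AND NOT s)
F2 = ((p OR (r XOR s)) OR (NOT s IMPLIES (q AND NOT q)))
Evaluate both on each of 32 rows (bits = p,q,r,s,t):
  row 0 [00000]: F1=1 F2=0 (differ) -> 1
  row 1 [00001]: F1=0 F2=0 -> 0
  row 2 [00010]: F1=0 F2=1 (differ) -> 1
  row 3 [00011]: F1=0 F2=1 (differ) -> 1
  row 4 [00100]: F1=0 F2=1 (differ) -> 1
  row 5 [00101]: F1=1 F2=1 -> 0
  row 6 [00110]: F1=0 F2=1 (differ) -> 1
  row 7 [00111]: F1=0 F2=1 (differ) -> 1
  row 8 [01000]: F1=1 F2=0 (differ) -> 1
  row 9 [01001]: F1=0 F2=0 -> 0
  row 10 [01010]: F1=0 F2=1 (differ) -> 1
  row 11 [01011]: F1=0 F2=1 (differ) -> 1
  row 12 [01100]: F1=0 F2=1 (differ) -> 1
  row 13 [01101]: F1=1 F2=1 -> 0
  row 14 [01110]: F1=0 F2=1 (differ) -> 1
  row 15 [01111]: F1=0 F2=1 (differ) -> 1
  row 16 [10000]: F1=1 F2=1 -> 0
  row 17 [10001]: F1=0 F2=1 (differ) -> 1
  row 18 [10010]: F1=0 F2=1 (differ) -> 1
  row 19 [10011]: F1=0 F2=1 (differ) -> 1
  row 20 [10100]: F1=0 F2=1 (differ) -> 1
  row 21 [10101]: F1=1 F2=1 -> 0
  row 22 [10110]: F1=0 F2=1 (differ) -> 1
  row 23 [10111]: F1=0 F2=1 (differ) -> 1
  row 24 [11000]: F1=1 F2=1 -> 0
  row 25 [11001]: F1=0 F2=1 (differ) -> 1
  row 26 [11010]: F1=0 F2=1 (differ) -> 1
  row 27 [11011]: F1=0 F2=1 (differ) -> 1
  row 28 [11100]: F1=0 F2=1 (differ) -> 1
  row 29 [11101]: F1=1 F2=1 -> 0
  row 30 [11110]: F1=0 F2=1 (differ) -> 1
  row 31 [11111]: F1=0 F2=1 (differ) -> 1
Full result column, 8 rows per line (p,q fixed per line; r,s,t runs 000..111 left to right):
  rows 0-7 [p,q=00]: 10111011  (ones: 6)
  rows 8-15 [p,q=01]: 10111011  (ones: 6)
  rows 16-23 [p,q=10]: 01111011  (ones: 6)
  rows 24-31 [p,q=11]: 01111011  (ones: 6)
Disagreements = 6+6+6+6 = 24

24


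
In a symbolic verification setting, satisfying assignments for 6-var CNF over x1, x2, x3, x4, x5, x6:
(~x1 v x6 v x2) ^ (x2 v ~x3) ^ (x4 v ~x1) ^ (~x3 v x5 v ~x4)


CNF with 4 clauses over 6 vars (64 assignments).
An assignment satisfies CNF iff every clause has >=1 true literal.
Check each row (bits = x1,x2,x3,x4,x5,x6; clause T/F shown):
  row 0 [000000]: clauses=TTTT -> 1
  row 1 [000001]: clauses=TTTT -> 1
  row 2 [000010]: clauses=TTTT -> 1
  row 3 [000011]: clauses=TTTT -> 1
  row 4 [000100]: clauses=TTTT -> 1
  (every remaining row is evaluated the same way; all 64 results are listed next)
Full result column, 8 rows per line (x1,x2,x3 fixed per line; x4,x5,x6 runs 000..111 left to right):
  rows 0-7 [x1,x2,x3=000]: 11111111  (ones: 8)
  rows 8-15 [x1,x2,x3=001]: 00000000  (ones: 0)
  rows 16-23 [x1,x2,x3=010]: 11111111  (ones: 8)
  rows 24-31 [x1,x2,x3=011]: 11110011  (ones: 6)
  rows 32-39 [x1,x2,x3=100]: 00000101  (ones: 2)
  rows 40-47 [x1,x2,x3=101]: 00000000  (ones: 0)
  rows 48-55 [x1,x2,x3=110]: 00001111  (ones: 4)
  rows 56-63 [x1,x2,x3=111]: 00000011  (ones: 2)
Satisfying assignments = 8+0+8+6+2+0+4+2 = 30

30


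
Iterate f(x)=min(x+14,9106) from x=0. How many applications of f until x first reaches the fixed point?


Step 1: x=0, cap=9106, increment=14
Step 2: x grows by 14 each step until capped at 9106; fixed point is x=9106
Step 3: iterations = ceil(9106/14) = 651

651


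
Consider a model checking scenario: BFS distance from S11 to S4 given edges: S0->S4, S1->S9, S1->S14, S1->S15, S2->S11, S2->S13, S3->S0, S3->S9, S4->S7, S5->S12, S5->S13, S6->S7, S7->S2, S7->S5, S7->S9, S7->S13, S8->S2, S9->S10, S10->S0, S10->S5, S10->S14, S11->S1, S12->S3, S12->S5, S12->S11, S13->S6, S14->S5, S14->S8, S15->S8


BFS layer-by-layer from S11:
  dist 0: {S11}
  dist 1: {S1}
  dist 2: {S9, S14, S15}
  dist 3: {S5, S8, S10}
  dist 4: {S0, S2, S12, S13}
  dist 5: {S3, S4, S6}
  -> S4 reached at distance 5
Shortest path length = 5

5


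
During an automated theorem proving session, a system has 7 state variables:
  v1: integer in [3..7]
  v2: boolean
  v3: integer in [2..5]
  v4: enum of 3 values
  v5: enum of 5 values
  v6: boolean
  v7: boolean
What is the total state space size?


State space = product of domain sizes of all variables.
Domain sizes:
  v1 (integer in [3..7]): 5
  v2 (boolean): 2
  v3 (integer in [2..5]): 4
  v4 (enum of 3 values): 3
  v5 (enum of 5 values): 5
  v6 (boolean): 2
  v7 (boolean): 2
Product = 5 * 2 * 4 * 3 * 5 * 2 * 2 = 2400

2400


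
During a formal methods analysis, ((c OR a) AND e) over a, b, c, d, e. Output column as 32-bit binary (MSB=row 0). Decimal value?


Formula: ((c OR a) AND e) over a, b, c, d, e (32 rows)
Evaluate each row (bits = a,b,c,d,e, MSB first):
  row 0 [00000]: ((0 OR 0) AND 0) -> 0
  row 1 [00001]: ((0 OR 0) AND 1) -> 0
  row 2 [00010]: ((0 OR 0) AND 0) -> 0
  row 3 [00011]: ((0 OR 0) AND 1) -> 0
  row 4 [00100]: ((1 OR 0) AND 0) -> 0
  row 5 [00101]: ((1 OR 0) AND 1) -> 1
  row 6 [00110]: ((1 OR 0) AND 0) -> 0
  row 7 [00111]: ((1 OR 0) AND 1) -> 1
  row 8 [01000]: ((0 OR 0) AND 0) -> 0
  row 9 [01001]: ((0 OR 0) AND 1) -> 0
  row 10 [01010]: ((0 OR 0) AND 0) -> 0
  row 11 [01011]: ((0 OR 0) AND 1) -> 0
  row 12 [01100]: ((1 OR 0) AND 0) -> 0
  row 13 [01101]: ((1 OR 0) AND 1) -> 1
  row 14 [01110]: ((1 OR 0) AND 0) -> 0
  row 15 [01111]: ((1 OR 0) AND 1) -> 1
  row 16 [10000]: ((0 OR 1) AND 0) -> 0
  row 17 [10001]: ((0 OR 1) AND 1) -> 1
  row 18 [10010]: ((0 OR 1) AND 0) -> 0
  row 19 [10011]: ((0 OR 1) AND 1) -> 1
  row 20 [10100]: ((1 OR 1) AND 0) -> 0
  row 21 [10101]: ((1 OR 1) AND 1) -> 1
  row 22 [10110]: ((1 OR 1) AND 0) -> 0
  row 23 [10111]: ((1 OR 1) AND 1) -> 1
  row 24 [11000]: ((0 OR 1) AND 0) -> 0
  row 25 [11001]: ((0 OR 1) AND 1) -> 1
  row 26 [11010]: ((0 OR 1) AND 0) -> 0
  row 27 [11011]: ((0 OR 1) AND 1) -> 1
  row 28 [11100]: ((1 OR 1) AND 0) -> 0
  row 29 [11101]: ((1 OR 1) AND 1) -> 1
  row 30 [11110]: ((1 OR 1) AND 0) -> 0
  row 31 [11111]: ((1 OR 1) AND 1) -> 1
Full result column, 4 rows per line (a,b,c fixed per line; d,e runs 00..11 left to right):
  rows 0-3 [a,b,c=000]: 0000  = hex 0
  rows 4-7 [a,b,c=001]: 0101  = hex 5
  rows 8-11 [a,b,c=010]: 0000  = hex 0
  rows 12-15 [a,b,c=011]: 0101  = hex 5
  rows 16-19 [a,b,c=100]: 0101  = hex 5
  rows 20-23 [a,b,c=101]: 0101  = hex 5
  rows 24-27 [a,b,c=110]: 0101  = hex 5
  rows 28-31 [a,b,c=111]: 0101  = hex 5
Output column (row 0 .. row 31) = 00000101000001010101010101010101
Output column grouped in 4s = 0000 0101 0000 0101 0101 0101 0101 0101 = 0x05055555
Convert to decimal digit by digit (value = value*16 + digit):
  0 -> 0
  0*16 + 5 = 5
  5*16 + 0 = 80
  80*16 + 5 = 1285
  1285*16 + 5 = 20565
  20565*16 + 5 = 329045
  329045*16 + 5 = 5264725
  5264725*16 + 5 = 84235605
Decimal = 84235605

84235605


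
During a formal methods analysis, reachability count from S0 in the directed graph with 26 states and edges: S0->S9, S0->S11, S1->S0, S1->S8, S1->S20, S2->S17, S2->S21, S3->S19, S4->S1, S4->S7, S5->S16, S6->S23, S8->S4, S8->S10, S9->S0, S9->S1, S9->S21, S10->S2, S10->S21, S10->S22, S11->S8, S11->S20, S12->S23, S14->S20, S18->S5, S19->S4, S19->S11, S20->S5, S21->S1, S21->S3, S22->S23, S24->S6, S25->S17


BFS from S0:
  layer 0: {S0}
  layer 1: {S9, S11}
  layer 2: {S1, S8, S20, S21}
  layer 3: {S3, S4, S5, S10}
  layer 4: {S2, S7, S16, S19, S22}
  layer 5: {S17, S23}
Reachable set: {S0, S1, S2, S3, S4, S5, S7, S8, S9, S10, S11, S16, S17, S19, S20, S21, S22, S23}
Count = 18

18


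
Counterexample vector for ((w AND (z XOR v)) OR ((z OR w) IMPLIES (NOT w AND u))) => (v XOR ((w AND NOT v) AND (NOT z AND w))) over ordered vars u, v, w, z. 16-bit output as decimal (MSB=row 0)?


F1 = ((w AND (z XOR v)) OR ((z OR w) IMPLIES (NOT w AND u)))
F2 = (v XOR ((w AND NOT v) AND (NOT z AND w)))
Counterexample to F1=>F2 is where F1=1 and F2=0.
Evaluate each row (bits = u,v,w,z, MSB first):
  row 0 [0000]: F1=1 F2=0 -> F1&~F2 -> 1
  row 1 [0001]: F1=0 F2=0 -> F1&~F2 -> 0
  row 2 [0010]: F1=0 F2=1 -> F1&~F2 -> 0
  row 3 [0011]: F1=1 F2=0 -> F1&~F2 -> 1
  row 4 [0100]: F1=1 F2=1 -> F1&~F2 -> 0
  row 5 [0101]: F1=0 F2=1 -> F1&~F2 -> 0
  row 6 [0110]: F1=1 F2=1 -> F1&~F2 -> 0
  row 7 [0111]: F1=0 F2=1 -> F1&~F2 -> 0
  row 8 [1000]: F1=1 F2=0 -> F1&~F2 -> 1
  row 9 [1001]: F1=1 F2=0 -> F1&~F2 -> 1
  row 10 [1010]: F1=0 F2=1 -> F1&~F2 -> 0
  row 11 [1011]: F1=1 F2=0 -> F1&~F2 -> 1
  row 12 [1100]: F1=1 F2=1 -> F1&~F2 -> 0
  row 13 [1101]: F1=1 F2=1 -> F1&~F2 -> 0
  row 14 [1110]: F1=1 F2=1 -> F1&~F2 -> 0
  row 15 [1111]: F1=0 F2=1 -> F1&~F2 -> 0
Full result column, 4 rows per line (u,v fixed per line; w,z runs 00..11 left to right):
  rows 0-3 [u,v=00]: 1001  = hex 9
  rows 4-7 [u,v=01]: 0000  = hex 0
  rows 8-11 [u,v=10]: 1101  = hex D
  rows 12-15 [u,v=11]: 0000  = hex 0
Counterexample vector (row 0 .. row 15) = 1001000011010000
Output column grouped in 4s = 1001 0000 1101 0000 = 0x90D0
Convert to decimal digit by digit (value = value*16 + digit):
  9 -> 9
  9*16 + 0 = 144
  144*16 + 13 (D) = 2317
  2317*16 + 0 = 37072
Decimal = 37072

37072


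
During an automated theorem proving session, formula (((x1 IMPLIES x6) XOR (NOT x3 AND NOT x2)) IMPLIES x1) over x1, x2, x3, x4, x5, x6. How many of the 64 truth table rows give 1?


Formula: (((x1 IMPLIES x6) XOR (NOT x3 AND NOT x2)) IMPLIES x1) over 6 vars (64 rows)
Evaluate each row (x1, x2, x3, x4, x5, x6 as bits, MSB first):
  row 0 [000000]: (((0 IMPLIES 0) XOR (NOT 0 AND NOT 0)) IMPLIES 0) -> 1
  row 1 [000001]: (((0 IMPLIES 1) XOR (NOT 0 AND NOT 0)) IMPLIES 0) -> 1
  row 2 [000010]: (((0 IMPLIES 0) XOR (NOT 0 AND NOT 0)) IMPLIES 0) -> 1
  row 3 [000011]: (((0 IMPLIES 1) XOR (NOT 0 AND NOT 0)) IMPLIES 0) -> 1
  row 4 [000100]: (((0 IMPLIES 0) XOR (NOT 0 AND NOT 0)) IMPLIES 0) -> 1
  (every remaining row is evaluated the same way; all 64 results are listed next)
Full result column, 8 rows per line (x1,x2,x3 fixed per line; x4,x5,x6 runs 000..111 left to right):
  rows 0-7 [x1,x2,x3=000]: 11111111  (ones: 8)
  rows 8-15 [x1,x2,x3=001]: 00000000  (ones: 0)
  rows 16-23 [x1,x2,x3=010]: 00000000  (ones: 0)
  rows 24-31 [x1,x2,x3=011]: 00000000  (ones: 0)
  rows 32-39 [x1,x2,x3=100]: 11111111  (ones: 8)
  rows 40-47 [x1,x2,x3=101]: 11111111  (ones: 8)
  rows 48-55 [x1,x2,x3=110]: 11111111  (ones: 8)
  rows 56-63 [x1,x2,x3=111]: 11111111  (ones: 8)
Count of 1-rows = 8+0+0+0+8+8+8+8 = 40

40


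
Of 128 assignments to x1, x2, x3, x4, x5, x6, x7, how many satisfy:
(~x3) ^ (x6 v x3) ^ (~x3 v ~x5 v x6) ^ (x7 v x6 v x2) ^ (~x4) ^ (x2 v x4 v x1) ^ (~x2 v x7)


CNF with 7 clauses over 7 vars (128 assignments).
An assignment satisfies CNF iff every clause has >=1 true literal.
Check each row (bits = x1,x2,x3,x4,x5,x6,x7; clause T/F shown):
  row 0 [0000000]: clauses=TFTFTFT -> 0
  row 1 [0000001]: clauses=TFTTTFT -> 0
  row 2 [0000010]: clauses=TTTTTFT -> 0
  row 3 [0000011]: clauses=TTTTTFT -> 0
  row 4 [0000100]: clauses=TFTFTFT -> 0
  (every remaining row is evaluated the same way; all 128 results are listed next)
Full result column, 8 rows per line (x1,x2,x3,x4 fixed per line; x5,x6,x7 runs 000..111 left to right):
  rows 0-7 [x1,x2,x3,x4=0000]: 00000000  (ones: 0)
  rows 8-15 [x1,x2,x3,x4=0001]: 00000000  (ones: 0)
  rows 16-23 [x1,x2,x3,x4=0010]: 00000000  (ones: 0)
  rows 24-31 [x1,x2,x3,x4=0011]: 00000000  (ones: 0)
  rows 32-39 [x1,x2,x3,x4=0100]: 00010001  (ones: 2)
  rows 40-47 [x1,x2,x3,x4=0101]: 00000000  (ones: 0)
  rows 48-55 [x1,x2,x3,x4=0110]: 00000000  (ones: 0)
  rows 56-63 [x1,x2,x3,x4=0111]: 00000000  (ones: 0)
  rows 64-71 [x1,x2,x3,x4=1000]: 00110011  (ones: 4)
  rows 72-79 [x1,x2,x3,x4=1001]: 00000000  (ones: 0)
  rows 80-87 [x1,x2,x3,x4=1010]: 00000000  (ones: 0)
  rows 88-95 [x1,x2,x3,x4=1011]: 00000000  (ones: 0)
  rows 96-103 [x1,x2,x3,x4=1100]: 00010001  (ones: 2)
  rows 104-111 [x1,x2,x3,x4=1101]: 00000000  (ones: 0)
  rows 112-119 [x1,x2,x3,x4=1110]: 00000000  (ones: 0)
  rows 120-127 [x1,x2,x3,x4=1111]: 00000000  (ones: 0)
Satisfying assignments = 0+0+0+0+2+0+0+0+4+0+0+0+2+0+0+0 = 8

8


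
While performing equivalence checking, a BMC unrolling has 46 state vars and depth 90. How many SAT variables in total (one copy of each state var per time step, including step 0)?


BMC unrolls to depth k, creating one copy of each state var for steps 0..k.
Step count = 90 + 1 = 91 (steps 0 through 90)
Vars per step = 46
Total = 46 * 91 = 4186

4186


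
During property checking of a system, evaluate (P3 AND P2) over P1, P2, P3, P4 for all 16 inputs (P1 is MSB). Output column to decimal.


Formula: (P3 AND P2) over P1, P2, P3, P4 (16 rows)
Evaluate each row (bits = P1,P2,P3,P4, MSB first):
  row 0 [0000]: (0 AND 0) -> 0
  row 1 [0001]: (0 AND 0) -> 0
  row 2 [0010]: (1 AND 0) -> 0
  row 3 [0011]: (1 AND 0) -> 0
  row 4 [0100]: (0 AND 1) -> 0
  row 5 [0101]: (0 AND 1) -> 0
  row 6 [0110]: (1 AND 1) -> 1
  row 7 [0111]: (1 AND 1) -> 1
  row 8 [1000]: (0 AND 0) -> 0
  row 9 [1001]: (0 AND 0) -> 0
  row 10 [1010]: (1 AND 0) -> 0
  row 11 [1011]: (1 AND 0) -> 0
  row 12 [1100]: (0 AND 1) -> 0
  row 13 [1101]: (0 AND 1) -> 0
  row 14 [1110]: (1 AND 1) -> 1
  row 15 [1111]: (1 AND 1) -> 1
Full result column, 4 rows per line (P1,P2 fixed per line; P3,P4 runs 00..11 left to right):
  rows 0-3 [P1,P2=00]: 0000  = hex 0
  rows 4-7 [P1,P2=01]: 0011  = hex 3
  rows 8-11 [P1,P2=10]: 0000  = hex 0
  rows 12-15 [P1,P2=11]: 0011  = hex 3
Output column (row 0 .. row 15) = 0000001100000011
Output column grouped in 4s = 0000 0011 0000 0011 = 0x0303
Convert to decimal digit by digit (value = value*16 + digit):
  0 -> 0
  0*16 + 3 = 3
  3*16 + 0 = 48
  48*16 + 3 = 771
Decimal = 771

771


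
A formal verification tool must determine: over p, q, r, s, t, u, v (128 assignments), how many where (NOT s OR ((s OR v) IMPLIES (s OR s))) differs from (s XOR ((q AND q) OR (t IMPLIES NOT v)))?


F1 = (NOT s OR ((s OR v) IMPLIES (s OR s)))
F2 = (s XOR ((q AND q) OR (t IMPLIES NOT v)))
Evaluate both on each of 128 rows (bits = p,q,r,s,t,u,v):
  row 0 [0000000]: F1=1 F2=1 -> 0
  row 1 [0000001]: F1=1 F2=1 -> 0
  row 2 [0000010]: F1=1 F2=1 -> 0
  row 3 [0000011]: F1=1 F2=1 -> 0
  row 4 [0000100]: F1=1 F2=1 -> 0
  (every remaining row is evaluated the same way; all 128 results are listed next)
Full result column, 8 rows per line (p,q,r,s fixed per line; t,u,v runs 000..111 left to right):
  rows 0-7 [p,q,r,s=0000]: 00000101  (ones: 2)
  rows 8-15 [p,q,r,s=0001]: 11111010  (ones: 6)
  rows 16-23 [p,q,r,s=0010]: 00000101  (ones: 2)
  rows 24-31 [p,q,r,s=0011]: 11111010  (ones: 6)
  rows 32-39 [p,q,r,s=0100]: 00000000  (ones: 0)
  rows 40-47 [p,q,r,s=0101]: 11111111  (ones: 8)
  rows 48-55 [p,q,r,s=0110]: 00000000  (ones: 0)
  rows 56-63 [p,q,r,s=0111]: 11111111  (ones: 8)
  rows 64-71 [p,q,r,s=1000]: 00000101  (ones: 2)
  rows 72-79 [p,q,r,s=1001]: 11111010  (ones: 6)
  rows 80-87 [p,q,r,s=1010]: 00000101  (ones: 2)
  rows 88-95 [p,q,r,s=1011]: 11111010  (ones: 6)
  rows 96-103 [p,q,r,s=1100]: 00000000  (ones: 0)
  rows 104-111 [p,q,r,s=1101]: 11111111  (ones: 8)
  rows 112-119 [p,q,r,s=1110]: 00000000  (ones: 0)
  rows 120-127 [p,q,r,s=1111]: 11111111  (ones: 8)
Disagreements = 2+6+2+6+0+8+0+8+2+6+2+6+0+8+0+8 = 64

64


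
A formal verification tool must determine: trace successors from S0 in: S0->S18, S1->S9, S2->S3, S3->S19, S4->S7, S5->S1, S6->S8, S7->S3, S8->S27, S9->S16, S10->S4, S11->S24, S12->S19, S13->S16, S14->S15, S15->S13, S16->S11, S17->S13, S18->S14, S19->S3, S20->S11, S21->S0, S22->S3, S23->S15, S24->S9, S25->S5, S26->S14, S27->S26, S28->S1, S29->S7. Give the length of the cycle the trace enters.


Trace from S0 until a state repeats:
  S0 -> S18 -> S14 -> S15 -> S13 -> S16 -> S11 -> S24 -> S9 -> S16
S16 first seen at step 5, revisited at step 9.
Cycle length = 9 - 5 = 4

4


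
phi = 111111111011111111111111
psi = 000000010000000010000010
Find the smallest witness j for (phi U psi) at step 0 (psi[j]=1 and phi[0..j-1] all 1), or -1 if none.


(phi U psi) at 0: need smallest j with psi[j]=1 and phi[i]=1 for all i in [0,j).
Scan from step 0:
  step 0: phi=1, psi=0 -> continue
  step 1: phi=1, psi=0 -> continue
  step 2: phi=1, psi=0 -> continue
  step 3: phi=1, psi=0 -> continue
  step 7: psi=1 and phi held for [0,7) -> witness found
Witness step = 7

7


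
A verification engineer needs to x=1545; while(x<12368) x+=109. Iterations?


Step 1: x goes from 1545 toward 12368 by 109; the body runs while x<12368, so iterations = ceil((bound-start)/step)
Step 2: Distance=10823
Step 3: ceil(10823/109)=100

100


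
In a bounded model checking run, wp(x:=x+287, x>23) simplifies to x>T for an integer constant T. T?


Formula: wp(x:=E, P) = P[E/x] (substitute E for x in postcondition)
Step 1: Postcondition: x>23
Step 2: Substitute x+287 for x: x+287>23
Step 3: Solve for x: x > 23-287 = -264

-264


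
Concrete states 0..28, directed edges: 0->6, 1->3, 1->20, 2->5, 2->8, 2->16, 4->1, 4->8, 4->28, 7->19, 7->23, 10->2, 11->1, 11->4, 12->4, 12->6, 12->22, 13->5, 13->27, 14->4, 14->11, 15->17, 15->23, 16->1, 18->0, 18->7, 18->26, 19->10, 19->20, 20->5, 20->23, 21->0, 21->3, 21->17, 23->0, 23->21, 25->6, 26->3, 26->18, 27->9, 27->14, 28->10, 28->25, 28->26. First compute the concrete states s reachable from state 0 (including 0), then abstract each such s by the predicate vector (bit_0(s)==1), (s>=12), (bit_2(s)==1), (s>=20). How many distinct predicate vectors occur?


BFS from 0:
Concrete reachable: {0, 6}
Abstract via predicates (bit_0(s)==1), (s>=12), (bit_2(s)==1), (s>=20):
  (0,0,0,0) <- {0}
  (0,0,1,0) <- {6}
Distinct abstract states = 2

2


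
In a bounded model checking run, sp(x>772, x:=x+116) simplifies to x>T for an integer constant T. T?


Formula: sp(P, x:=E) = exists old_x. (x = E[old_x/x]) AND P[old_x/x] (old_x is the value of x before the assignment; eliminate old_x by solving x = E[old_x/x] for old_x)
Step 1: Precondition P: x>772, i.e. old_x > 772
Step 2: Assignment gives x = old_x + 116, so old_x = x - 116
Step 3: Substitute into P: x - 116 > 772
Step 4: Simplify: x > 772+116 = 888

888


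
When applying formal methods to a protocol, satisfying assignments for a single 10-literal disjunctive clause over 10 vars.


Step 1: Total=2^10=1024
Step 2: Unsat when all 10 false: 2^0=1
Step 3: Sat=1024-1=1023

1023


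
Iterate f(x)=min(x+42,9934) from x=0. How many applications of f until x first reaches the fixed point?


Step 1: x=0, cap=9934, increment=42
Step 2: x grows by 42 each step until capped at 9934; fixed point is x=9934
Step 3: iterations = ceil(9934/42) = 237

237


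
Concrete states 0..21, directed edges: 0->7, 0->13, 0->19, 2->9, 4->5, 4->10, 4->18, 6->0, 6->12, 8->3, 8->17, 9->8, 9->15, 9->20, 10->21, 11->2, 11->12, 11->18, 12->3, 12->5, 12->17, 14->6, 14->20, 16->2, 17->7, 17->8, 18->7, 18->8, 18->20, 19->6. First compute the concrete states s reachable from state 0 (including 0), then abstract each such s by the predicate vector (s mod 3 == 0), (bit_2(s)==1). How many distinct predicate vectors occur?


BFS from 0:
Concrete reachable: {0, 3, 5, 6, 7, 8, 12, 13, 17, 19}
Abstract via predicates (s mod 3 == 0), (bit_2(s)==1):
  (0,0) <- {8, 17, 19}
  (0,1) <- {5, 7, 13}
  (1,0) <- {0, 3}
  (1,1) <- {6, 12}
Distinct abstract states = 4

4


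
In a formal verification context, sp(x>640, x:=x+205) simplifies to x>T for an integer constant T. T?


Formula: sp(P, x:=E) = exists old_x. (x = E[old_x/x]) AND P[old_x/x] (old_x is the value of x before the assignment; eliminate old_x by solving x = E[old_x/x] for old_x)
Step 1: Precondition P: x>640, i.e. old_x > 640
Step 2: Assignment gives x = old_x + 205, so old_x = x - 205
Step 3: Substitute into P: x - 205 > 640
Step 4: Simplify: x > 640+205 = 845

845


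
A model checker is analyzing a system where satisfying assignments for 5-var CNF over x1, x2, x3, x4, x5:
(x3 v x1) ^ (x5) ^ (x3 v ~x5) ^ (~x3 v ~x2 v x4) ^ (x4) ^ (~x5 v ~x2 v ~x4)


CNF with 6 clauses over 5 vars (32 assignments).
An assignment satisfies CNF iff every clause has >=1 true literal.
Check each row (bits = x1,x2,x3,x4,x5; clause T/F shown):
  row 0 [00000]: clauses=FFTTFT -> 0
  row 1 [00001]: clauses=FTFTFT -> 0
  row 2 [00010]: clauses=FFTTTT -> 0
  row 3 [00011]: clauses=FTFTTT -> 0
  row 4 [00100]: clauses=TFTTFT -> 0
  row 5 [00101]: clauses=TTTTFT -> 0
  row 6 [00110]: clauses=TFTTTT -> 0
  row 7 [00111]: clauses=TTTTTT -> 1
  row 8 [01000]: clauses=FFTTFT -> 0
  row 9 [01001]: clauses=FTFTFT -> 0
  row 10 [01010]: clauses=FFTTTT -> 0
  row 11 [01011]: clauses=FTFTTF -> 0
  row 12 [01100]: clauses=TFTFFT -> 0
  row 13 [01101]: clauses=TTTFFT -> 0
  row 14 [01110]: clauses=TFTTTT -> 0
  row 15 [01111]: clauses=TTTTTF -> 0
  row 16 [10000]: clauses=TFTTFT -> 0
  row 17 [10001]: clauses=TTFTFT -> 0
  row 18 [10010]: clauses=TFTTTT -> 0
  row 19 [10011]: clauses=TTFTTT -> 0
  row 20 [10100]: clauses=TFTTFT -> 0
  row 21 [10101]: clauses=TTTTFT -> 0
  row 22 [10110]: clauses=TFTTTT -> 0
  row 23 [10111]: clauses=TTTTTT -> 1
  row 24 [11000]: clauses=TFTTFT -> 0
  row 25 [11001]: clauses=TTFTFT -> 0
  row 26 [11010]: clauses=TFTTTT -> 0
  row 27 [11011]: clauses=TTFTTF -> 0
  row 28 [11100]: clauses=TFTFFT -> 0
  row 29 [11101]: clauses=TTTFFT -> 0
  row 30 [11110]: clauses=TFTTTT -> 0
  row 31 [11111]: clauses=TTTTTF -> 0
Full result column, 8 rows per line (x1,x2 fixed per line; x3,x4,x5 runs 000..111 left to right):
  rows 0-7 [x1,x2=00]: 00000001  (ones: 1)
  rows 8-15 [x1,x2=01]: 00000000  (ones: 0)
  rows 16-23 [x1,x2=10]: 00000001  (ones: 1)
  rows 24-31 [x1,x2=11]: 00000000  (ones: 0)
Satisfying assignments = 1+0+1+0 = 2

2


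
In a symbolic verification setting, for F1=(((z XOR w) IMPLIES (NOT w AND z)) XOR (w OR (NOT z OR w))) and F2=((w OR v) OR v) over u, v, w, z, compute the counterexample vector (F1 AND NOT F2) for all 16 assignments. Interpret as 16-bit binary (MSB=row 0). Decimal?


F1 = (((z XOR w) IMPLIES (NOT w AND z)) XOR (w OR (NOT z OR w)))
F2 = ((w OR v) OR v)
Counterexample to F1=>F2 is where F1=1 and F2=0.
Evaluate each row (bits = u,v,w,z, MSB first):
  row 0 [0000]: F1=0 F2=0 -> F1&~F2 -> 0
  row 1 [0001]: F1=1 F2=0 -> F1&~F2 -> 1
  row 2 [0010]: F1=1 F2=1 -> F1&~F2 -> 0
  row 3 [0011]: F1=0 F2=1 -> F1&~F2 -> 0
  row 4 [0100]: F1=0 F2=1 -> F1&~F2 -> 0
  row 5 [0101]: F1=1 F2=1 -> F1&~F2 -> 0
  row 6 [0110]: F1=1 F2=1 -> F1&~F2 -> 0
  row 7 [0111]: F1=0 F2=1 -> F1&~F2 -> 0
  row 8 [1000]: F1=0 F2=0 -> F1&~F2 -> 0
  row 9 [1001]: F1=1 F2=0 -> F1&~F2 -> 1
  row 10 [1010]: F1=1 F2=1 -> F1&~F2 -> 0
  row 11 [1011]: F1=0 F2=1 -> F1&~F2 -> 0
  row 12 [1100]: F1=0 F2=1 -> F1&~F2 -> 0
  row 13 [1101]: F1=1 F2=1 -> F1&~F2 -> 0
  row 14 [1110]: F1=1 F2=1 -> F1&~F2 -> 0
  row 15 [1111]: F1=0 F2=1 -> F1&~F2 -> 0
Full result column, 4 rows per line (u,v fixed per line; w,z runs 00..11 left to right):
  rows 0-3 [u,v=00]: 0100  = hex 4
  rows 4-7 [u,v=01]: 0000  = hex 0
  rows 8-11 [u,v=10]: 0100  = hex 4
  rows 12-15 [u,v=11]: 0000  = hex 0
Counterexample vector (row 0 .. row 15) = 0100000001000000
Output column grouped in 4s = 0100 0000 0100 0000 = 0x4040
Convert to decimal digit by digit (value = value*16 + digit):
  4 -> 4
  4*16 + 0 = 64
  64*16 + 4 = 1028
  1028*16 + 0 = 16448
Decimal = 16448

16448


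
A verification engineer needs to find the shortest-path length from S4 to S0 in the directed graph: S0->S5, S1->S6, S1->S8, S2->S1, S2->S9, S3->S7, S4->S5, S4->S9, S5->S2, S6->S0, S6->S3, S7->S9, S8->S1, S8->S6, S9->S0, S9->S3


BFS layer-by-layer from S4:
  dist 0: {S4}
  dist 1: {S5, S9}
  dist 2: {S0, S2, S3}
  -> S0 reached at distance 2
Shortest path length = 2

2


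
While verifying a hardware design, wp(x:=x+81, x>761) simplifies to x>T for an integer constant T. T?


Formula: wp(x:=E, P) = P[E/x] (substitute E for x in postcondition)
Step 1: Postcondition: x>761
Step 2: Substitute x+81 for x: x+81>761
Step 3: Solve for x: x > 761-81 = 680

680


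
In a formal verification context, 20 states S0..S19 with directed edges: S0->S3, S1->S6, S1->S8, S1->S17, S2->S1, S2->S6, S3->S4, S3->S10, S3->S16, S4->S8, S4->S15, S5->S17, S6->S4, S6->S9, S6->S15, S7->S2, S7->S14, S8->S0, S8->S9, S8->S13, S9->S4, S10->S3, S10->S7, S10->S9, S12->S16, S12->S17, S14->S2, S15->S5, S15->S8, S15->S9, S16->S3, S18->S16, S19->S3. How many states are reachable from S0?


BFS from S0:
  layer 0: {S0}
  layer 1: {S3}
  layer 2: {S4, S10, S16}
  layer 3: {S7, S8, S9, S15}
  layer 4: {S2, S5, S13, S14}
  layer 5: {S1, S6, S17}
Reachable set: {S0, S1, S2, S3, S4, S5, S6, S7, S8, S9, S10, S13, S14, S15, S16, S17}
Count = 16

16


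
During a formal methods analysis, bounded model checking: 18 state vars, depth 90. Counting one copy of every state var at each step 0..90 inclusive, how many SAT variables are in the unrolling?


BMC unrolls to depth k, creating one copy of each state var for steps 0..k.
Step count = 90 + 1 = 91 (steps 0 through 90)
Vars per step = 18
Total = 18 * 91 = 1638

1638


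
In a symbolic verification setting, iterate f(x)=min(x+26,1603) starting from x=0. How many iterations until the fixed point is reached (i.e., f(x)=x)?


Step 1: x=0, cap=1603, increment=26
Step 2: x grows by 26 each step until capped at 1603; fixed point is x=1603
Step 3: iterations = ceil(1603/26) = 62

62


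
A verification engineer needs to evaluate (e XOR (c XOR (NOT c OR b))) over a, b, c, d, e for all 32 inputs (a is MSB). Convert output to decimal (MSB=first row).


Formula: (e XOR (c XOR (NOT c OR b))) over a, b, c, d, e (32 rows)
Evaluate each row (bits = a,b,c,d,e, MSB first):
  row 0 [00000]: (0 XOR (0 XOR (NOT 0 OR 0))) -> 1
  row 1 [00001]: (1 XOR (0 XOR (NOT 0 OR 0))) -> 0
  row 2 [00010]: (0 XOR (0 XOR (NOT 0 OR 0))) -> 1
  row 3 [00011]: (1 XOR (0 XOR (NOT 0 OR 0))) -> 0
  row 4 [00100]: (0 XOR (1 XOR (NOT 1 OR 0))) -> 1
  row 5 [00101]: (1 XOR (1 XOR (NOT 1 OR 0))) -> 0
  row 6 [00110]: (0 XOR (1 XOR (NOT 1 OR 0))) -> 1
  row 7 [00111]: (1 XOR (1 XOR (NOT 1 OR 0))) -> 0
  row 8 [01000]: (0 XOR (0 XOR (NOT 0 OR 1))) -> 1
  row 9 [01001]: (1 XOR (0 XOR (NOT 0 OR 1))) -> 0
  row 10 [01010]: (0 XOR (0 XOR (NOT 0 OR 1))) -> 1
  row 11 [01011]: (1 XOR (0 XOR (NOT 0 OR 1))) -> 0
  row 12 [01100]: (0 XOR (1 XOR (NOT 1 OR 1))) -> 0
  row 13 [01101]: (1 XOR (1 XOR (NOT 1 OR 1))) -> 1
  row 14 [01110]: (0 XOR (1 XOR (NOT 1 OR 1))) -> 0
  row 15 [01111]: (1 XOR (1 XOR (NOT 1 OR 1))) -> 1
  row 16 [10000]: (0 XOR (0 XOR (NOT 0 OR 0))) -> 1
  row 17 [10001]: (1 XOR (0 XOR (NOT 0 OR 0))) -> 0
  row 18 [10010]: (0 XOR (0 XOR (NOT 0 OR 0))) -> 1
  row 19 [10011]: (1 XOR (0 XOR (NOT 0 OR 0))) -> 0
  row 20 [10100]: (0 XOR (1 XOR (NOT 1 OR 0))) -> 1
  row 21 [10101]: (1 XOR (1 XOR (NOT 1 OR 0))) -> 0
  row 22 [10110]: (0 XOR (1 XOR (NOT 1 OR 0))) -> 1
  row 23 [10111]: (1 XOR (1 XOR (NOT 1 OR 0))) -> 0
  row 24 [11000]: (0 XOR (0 XOR (NOT 0 OR 1))) -> 1
  row 25 [11001]: (1 XOR (0 XOR (NOT 0 OR 1))) -> 0
  row 26 [11010]: (0 XOR (0 XOR (NOT 0 OR 1))) -> 1
  row 27 [11011]: (1 XOR (0 XOR (NOT 0 OR 1))) -> 0
  row 28 [11100]: (0 XOR (1 XOR (NOT 1 OR 1))) -> 0
  row 29 [11101]: (1 XOR (1 XOR (NOT 1 OR 1))) -> 1
  row 30 [11110]: (0 XOR (1 XOR (NOT 1 OR 1))) -> 0
  row 31 [11111]: (1 XOR (1 XOR (NOT 1 OR 1))) -> 1
Full result column, 4 rows per line (a,b,c fixed per line; d,e runs 00..11 left to right):
  rows 0-3 [a,b,c=000]: 1010  = hex A
  rows 4-7 [a,b,c=001]: 1010  = hex A
  rows 8-11 [a,b,c=010]: 1010  = hex A
  rows 12-15 [a,b,c=011]: 0101  = hex 5
  rows 16-19 [a,b,c=100]: 1010  = hex A
  rows 20-23 [a,b,c=101]: 1010  = hex A
  rows 24-27 [a,b,c=110]: 1010  = hex A
  rows 28-31 [a,b,c=111]: 0101  = hex 5
Output column (row 0 .. row 31) = 10101010101001011010101010100101
Output column grouped in 4s = 1010 1010 1010 0101 1010 1010 1010 0101 = 0xAAA5AAA5
Convert to decimal digit by digit (value = value*16 + digit):
  A -> 10
  10*16 + 10 (A) = 170
  170*16 + 10 (A) = 2730
  2730*16 + 5 = 43685
  43685*16 + 10 (A) = 698970
  698970*16 + 10 (A) = 11183530
  11183530*16 + 10 (A) = 178936490
  178936490*16 + 5 = 2862983845
Decimal = 2862983845

2862983845


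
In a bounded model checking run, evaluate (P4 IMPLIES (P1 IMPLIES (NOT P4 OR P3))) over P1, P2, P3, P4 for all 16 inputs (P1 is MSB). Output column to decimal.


Formula: (P4 IMPLIES (P1 IMPLIES (NOT P4 OR P3))) over P1, P2, P3, P4 (16 rows)
Evaluate each row (bits = P1,P2,P3,P4, MSB first):
  row 0 [0000]: (0 IMPLIES (0 IMPLIES (NOT 0 OR 0))) -> 1
  row 1 [0001]: (1 IMPLIES (0 IMPLIES (NOT 1 OR 0))) -> 1
  row 2 [0010]: (0 IMPLIES (0 IMPLIES (NOT 0 OR 1))) -> 1
  row 3 [0011]: (1 IMPLIES (0 IMPLIES (NOT 1 OR 1))) -> 1
  row 4 [0100]: (0 IMPLIES (0 IMPLIES (NOT 0 OR 0))) -> 1
  row 5 [0101]: (1 IMPLIES (0 IMPLIES (NOT 1 OR 0))) -> 1
  row 6 [0110]: (0 IMPLIES (0 IMPLIES (NOT 0 OR 1))) -> 1
  row 7 [0111]: (1 IMPLIES (0 IMPLIES (NOT 1 OR 1))) -> 1
  row 8 [1000]: (0 IMPLIES (1 IMPLIES (NOT 0 OR 0))) -> 1
  row 9 [1001]: (1 IMPLIES (1 IMPLIES (NOT 1 OR 0))) -> 0
  row 10 [1010]: (0 IMPLIES (1 IMPLIES (NOT 0 OR 1))) -> 1
  row 11 [1011]: (1 IMPLIES (1 IMPLIES (NOT 1 OR 1))) -> 1
  row 12 [1100]: (0 IMPLIES (1 IMPLIES (NOT 0 OR 0))) -> 1
  row 13 [1101]: (1 IMPLIES (1 IMPLIES (NOT 1 OR 0))) -> 0
  row 14 [1110]: (0 IMPLIES (1 IMPLIES (NOT 0 OR 1))) -> 1
  row 15 [1111]: (1 IMPLIES (1 IMPLIES (NOT 1 OR 1))) -> 1
Full result column, 4 rows per line (P1,P2 fixed per line; P3,P4 runs 00..11 left to right):
  rows 0-3 [P1,P2=00]: 1111  = hex F
  rows 4-7 [P1,P2=01]: 1111  = hex F
  rows 8-11 [P1,P2=10]: 1011  = hex B
  rows 12-15 [P1,P2=11]: 1011  = hex B
Output column (row 0 .. row 15) = 1111111110111011
Output column grouped in 4s = 1111 1111 1011 1011 = 0xFFBB
Convert to decimal digit by digit (value = value*16 + digit):
  F -> 15
  15*16 + 15 (F) = 255
  255*16 + 11 (B) = 4091
  4091*16 + 11 (B) = 65467
Decimal = 65467

65467


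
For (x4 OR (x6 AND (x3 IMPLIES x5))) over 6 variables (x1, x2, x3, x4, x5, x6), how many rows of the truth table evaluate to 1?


Formula: (x4 OR (x6 AND (x3 IMPLIES x5))) over 6 vars (64 rows)
Evaluate each row (x1, x2, x3, x4, x5, x6 as bits, MSB first):
  row 0 [000000]: (0 OR (0 AND (0 IMPLIES 0))) -> 0
  row 1 [000001]: (0 OR (1 AND (0 IMPLIES 0))) -> 1
  row 2 [000010]: (0 OR (0 AND (0 IMPLIES 1))) -> 0
  row 3 [000011]: (0 OR (1 AND (0 IMPLIES 1))) -> 1
  row 4 [000100]: (1 OR (0 AND (0 IMPLIES 0))) -> 1
  (every remaining row is evaluated the same way; all 64 results are listed next)
Full result column, 8 rows per line (x1,x2,x3 fixed per line; x4,x5,x6 runs 000..111 left to right):
  rows 0-7 [x1,x2,x3=000]: 01011111  (ones: 6)
  rows 8-15 [x1,x2,x3=001]: 00011111  (ones: 5)
  rows 16-23 [x1,x2,x3=010]: 01011111  (ones: 6)
  rows 24-31 [x1,x2,x3=011]: 00011111  (ones: 5)
  rows 32-39 [x1,x2,x3=100]: 01011111  (ones: 6)
  rows 40-47 [x1,x2,x3=101]: 00011111  (ones: 5)
  rows 48-55 [x1,x2,x3=110]: 01011111  (ones: 6)
  rows 56-63 [x1,x2,x3=111]: 00011111  (ones: 5)
Count of 1-rows = 6+5+6+5+6+5+6+5 = 44

44
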